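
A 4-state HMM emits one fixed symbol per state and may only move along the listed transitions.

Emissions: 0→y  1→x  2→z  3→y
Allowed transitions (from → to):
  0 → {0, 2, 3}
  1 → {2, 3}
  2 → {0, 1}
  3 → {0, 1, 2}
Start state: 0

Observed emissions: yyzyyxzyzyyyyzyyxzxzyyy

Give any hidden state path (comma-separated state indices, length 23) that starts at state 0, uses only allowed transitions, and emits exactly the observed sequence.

  pos 0: y in {0,3}, choose 0; start
  pos 1: y in {0,3}, choose 3; 0->3 ok
  pos 2: z in {2}, choose 2; 3->2 ok
  pos 3: y in {0,3}, choose 0; 2->0 ok
  pos 4: y in {0,3}, choose 3; 0->3 ok
  pos 5: x in {1}, choose 1; 3->1 ok
  pos 6: z in {2}, choose 2; 1->2 ok
  pos 7: y in {0,3}, choose 0; 2->0 ok
  pos 8: z in {2}, choose 2; 0->2 ok
  pos 9: y in {0,3}, choose 0; 2->0 ok
  pos 10: y in {0,3}, choose 0; 0->0 ok
  pos 11: y in {0,3}, choose 0; 0->0 ok
  pos 12: y in {0,3}, choose 3; 0->3 ok
  pos 13: z in {2}, choose 2; 3->2 ok
  pos 14: y in {0,3}, choose 0; 2->0 ok
  pos 15: y in {0,3}, choose 3; 0->3 ok
  pos 16: x in {1}, choose 1; 3->1 ok
  pos 17: z in {2}, choose 2; 1->2 ok
  pos 18: x in {1}, choose 1; 2->1 ok
  pos 19: z in {2}, choose 2; 1->2 ok
  pos 20: y in {0,3}, choose 0; 2->0 ok
  pos 21: y in {0,3}, choose 3; 0->3 ok
  pos 22: y in {0,3}, choose 0; 3->0 ok

0,3,2,0,3,1,2,0,2,0,0,0,3,2,0,3,1,2,1,2,0,3,0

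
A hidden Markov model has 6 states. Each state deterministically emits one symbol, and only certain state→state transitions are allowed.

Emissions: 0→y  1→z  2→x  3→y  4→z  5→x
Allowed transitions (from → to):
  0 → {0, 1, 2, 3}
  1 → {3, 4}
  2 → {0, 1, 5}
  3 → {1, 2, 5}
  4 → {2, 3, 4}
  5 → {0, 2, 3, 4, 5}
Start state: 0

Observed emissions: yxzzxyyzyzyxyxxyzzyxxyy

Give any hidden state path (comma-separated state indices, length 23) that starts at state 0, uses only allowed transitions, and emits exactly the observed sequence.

  pos 0: y in {0,3}, choose 0; start
  pos 1: x in {2,5}, choose 2; 0->2 ok
  pos 2: z in {1,4}, choose 1; 2->1 ok
  pos 3: z in {1,4}, choose 4; 1->4 ok
  pos 4: x in {2,5}, choose 2; 4->2 ok
  pos 5: y in {0,3}, choose 0; 2->0 ok
  pos 6: y in {0,3}, choose 0; 0->0 ok
  pos 7: z in {1,4}, choose 1; 0->1 ok
  pos 8: y in {0,3}, choose 3; 1->3 ok
  pos 9: z in {1,4}, choose 1; 3->1 ok
  pos 10: y in {0,3}, choose 3; 1->3 ok
  pos 11: x in {2,5}, choose 5; 3->5 ok
  pos 12: y in {0,3}, choose 3; 5->3 ok
  pos 13: x in {2,5}, choose 5; 3->5 ok
  pos 14: x in {2,5}, choose 2; 5->2 ok
  pos 15: y in {0,3}, choose 0; 2->0 ok
  pos 16: z in {1,4}, choose 1; 0->1 ok
  pos 17: z in {1,4}, choose 4; 1->4 ok
  pos 18: y in {0,3}, choose 3; 4->3 ok
  pos 19: x in {2,5}, choose 2; 3->2 ok
  pos 20: x in {2,5}, choose 5; 2->5 ok
  pos 21: y in {0,3}, choose 0; 5->0 ok
  pos 22: y in {0,3}, choose 3; 0->3 ok

0,2,1,4,2,0,0,1,3,1,3,5,3,5,2,0,1,4,3,2,5,0,3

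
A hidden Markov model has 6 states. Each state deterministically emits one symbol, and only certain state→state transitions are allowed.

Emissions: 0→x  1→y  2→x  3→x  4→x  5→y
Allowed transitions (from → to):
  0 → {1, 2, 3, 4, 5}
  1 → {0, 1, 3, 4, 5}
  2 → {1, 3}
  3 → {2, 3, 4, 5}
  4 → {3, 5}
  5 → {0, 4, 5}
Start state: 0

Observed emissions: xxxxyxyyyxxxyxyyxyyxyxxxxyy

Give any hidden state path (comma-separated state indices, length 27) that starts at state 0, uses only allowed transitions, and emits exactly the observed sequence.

0,4,3,4,5,0,1,5,5,4,3,3,5,0,1,1,0,5,5,4,5,0,3,2,3,5,5

  0: obs=x cand={0,2,3,4} pick 0 [start]
  1: obs=x cand={0,2,3,4} pick 4 [0->4 ok]
  2: obs=x cand={0,2,3,4} pick 3 [4->3 ok]
  3: obs=x cand={0,2,3,4} pick 4 [3->4 ok]
  4: obs=y cand={1,5} pick 5 [4->5 ok]
  5: obs=x cand={0,2,3,4} pick 0 [5->0 ok]
  6: obs=y cand={1,5} pick 1 [0->1 ok]
  7: obs=y cand={1,5} pick 5 [1->5 ok]
  8: obs=y cand={1,5} pick 5 [5->5 ok]
  9: obs=x cand={0,2,3,4} pick 4 [5->4 ok]
  10: obs=x cand={0,2,3,4} pick 3 [4->3 ok]
  11: obs=x cand={0,2,3,4} pick 3 [3->3 ok]
  12: obs=y cand={1,5} pick 5 [3->5 ok]
  13: obs=x cand={0,2,3,4} pick 0 [5->0 ok]
  14: obs=y cand={1,5} pick 1 [0->1 ok]
  15: obs=y cand={1,5} pick 1 [1->1 ok]
  16: obs=x cand={0,2,3,4} pick 0 [1->0 ok]
  17: obs=y cand={1,5} pick 5 [0->5 ok]
  18: obs=y cand={1,5} pick 5 [5->5 ok]
  19: obs=x cand={0,2,3,4} pick 4 [5->4 ok]
  20: obs=y cand={1,5} pick 5 [4->5 ok]
  21: obs=x cand={0,2,3,4} pick 0 [5->0 ok]
  22: obs=x cand={0,2,3,4} pick 3 [0->3 ok]
  23: obs=x cand={0,2,3,4} pick 2 [3->2 ok]
  24: obs=x cand={0,2,3,4} pick 3 [2->3 ok]
  25: obs=y cand={1,5} pick 5 [3->5 ok]
  26: obs=y cand={1,5} pick 5 [5->5 ok]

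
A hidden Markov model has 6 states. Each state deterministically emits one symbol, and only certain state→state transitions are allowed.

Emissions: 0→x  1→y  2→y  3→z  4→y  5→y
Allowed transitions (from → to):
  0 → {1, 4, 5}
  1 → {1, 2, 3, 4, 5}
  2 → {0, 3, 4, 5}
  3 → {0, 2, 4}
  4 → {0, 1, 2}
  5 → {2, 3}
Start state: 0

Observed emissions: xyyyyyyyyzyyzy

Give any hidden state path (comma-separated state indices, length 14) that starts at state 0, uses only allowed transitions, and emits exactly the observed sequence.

  t0 'x' -> {0}, take 0 (start)
  t1 'y' -> {1,2,4,5}, take 4 (0->4 ok)
  t2 'y' -> {1,2,4,5}, take 1 (4->1 ok)
  t3 'y' -> {1,2,4,5}, take 1 (1->1 ok)
  t4 'y' -> {1,2,4,5}, take 4 (1->4 ok)
  t5 'y' -> {1,2,4,5}, take 2 (4->2 ok)
  t6 'y' -> {1,2,4,5}, take 4 (2->4 ok)
  t7 'y' -> {1,2,4,5}, take 1 (4->1 ok)
  t8 'y' -> {1,2,4,5}, take 5 (1->5 ok)
  t9 'z' -> {3}, take 3 (5->3 ok)
  t10 'y' -> {1,2,4,5}, take 4 (3->4 ok)
  t11 'y' -> {1,2,4,5}, take 2 (4->2 ok)
  t12 'z' -> {3}, take 3 (2->3 ok)
  t13 'y' -> {1,2,4,5}, take 2 (3->2 ok)

0,4,1,1,4,2,4,1,5,3,4,2,3,2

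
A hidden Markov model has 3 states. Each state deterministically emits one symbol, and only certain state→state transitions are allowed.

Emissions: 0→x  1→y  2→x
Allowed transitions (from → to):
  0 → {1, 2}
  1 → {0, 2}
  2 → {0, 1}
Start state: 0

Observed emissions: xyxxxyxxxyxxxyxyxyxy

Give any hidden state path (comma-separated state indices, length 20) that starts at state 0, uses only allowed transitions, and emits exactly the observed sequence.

  t0 'x' -> {0,2}, take 0 (start)
  t1 'y' -> {1}, take 1 (0->1 ok)
  t2 'x' -> {0,2}, take 2 (1->2 ok)
  t3 'x' -> {0,2}, take 0 (2->0 ok)
  t4 'x' -> {0,2}, take 2 (0->2 ok)
  t5 'y' -> {1}, take 1 (2->1 ok)
  t6 'x' -> {0,2}, take 2 (1->2 ok)
  t7 'x' -> {0,2}, take 0 (2->0 ok)
  t8 'x' -> {0,2}, take 2 (0->2 ok)
  t9 'y' -> {1}, take 1 (2->1 ok)
  t10 'x' -> {0,2}, take 0 (1->0 ok)
  t11 'x' -> {0,2}, take 2 (0->2 ok)
  t12 'x' -> {0,2}, take 0 (2->0 ok)
  t13 'y' -> {1}, take 1 (0->1 ok)
  t14 'x' -> {0,2}, take 2 (1->2 ok)
  t15 'y' -> {1}, take 1 (2->1 ok)
  t16 'x' -> {0,2}, take 0 (1->0 ok)
  t17 'y' -> {1}, take 1 (0->1 ok)
  t18 'x' -> {0,2}, take 2 (1->2 ok)
  t19 'y' -> {1}, take 1 (2->1 ok)

0,1,2,0,2,1,2,0,2,1,0,2,0,1,2,1,0,1,2,1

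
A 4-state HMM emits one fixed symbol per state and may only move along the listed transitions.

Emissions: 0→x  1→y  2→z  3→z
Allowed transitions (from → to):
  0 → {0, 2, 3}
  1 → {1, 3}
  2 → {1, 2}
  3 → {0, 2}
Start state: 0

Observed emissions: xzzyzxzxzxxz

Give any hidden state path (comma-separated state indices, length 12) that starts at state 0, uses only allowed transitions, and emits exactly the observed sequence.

  0: obs=x cand={0} pick 0 [start]
  1: obs=z cand={2,3} pick 2 [0->2 ok]
  2: obs=z cand={2,3} pick 2 [2->2 ok]
  3: obs=y cand={1} pick 1 [2->1 ok]
  4: obs=z cand={2,3} pick 3 [1->3 ok]
  5: obs=x cand={0} pick 0 [3->0 ok]
  6: obs=z cand={2,3} pick 3 [0->3 ok]
  7: obs=x cand={0} pick 0 [3->0 ok]
  8: obs=z cand={2,3} pick 3 [0->3 ok]
  9: obs=x cand={0} pick 0 [3->0 ok]
  10: obs=x cand={0} pick 0 [0->0 ok]
  11: obs=z cand={2,3} pick 2 [0->2 ok]

0,2,2,1,3,0,3,0,3,0,0,2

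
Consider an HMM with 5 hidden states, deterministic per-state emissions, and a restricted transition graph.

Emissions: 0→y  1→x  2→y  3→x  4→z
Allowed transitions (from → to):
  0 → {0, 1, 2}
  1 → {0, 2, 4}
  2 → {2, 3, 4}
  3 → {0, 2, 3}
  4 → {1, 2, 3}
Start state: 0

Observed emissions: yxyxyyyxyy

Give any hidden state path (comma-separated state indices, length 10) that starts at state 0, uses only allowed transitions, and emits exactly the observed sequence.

  pos 0: y in {0,2}, choose 0; start
  pos 1: x in {1,3}, choose 1; 0->1 ok
  pos 2: y in {0,2}, choose 2; 1->2 ok
  pos 3: x in {1,3}, choose 3; 2->3 ok
  pos 4: y in {0,2}, choose 0; 3->0 ok
  pos 5: y in {0,2}, choose 2; 0->2 ok
  pos 6: y in {0,2}, choose 2; 2->2 ok
  pos 7: x in {1,3}, choose 3; 2->3 ok
  pos 8: y in {0,2}, choose 0; 3->0 ok
  pos 9: y in {0,2}, choose 0; 0->0 ok

0,1,2,3,0,2,2,3,0,0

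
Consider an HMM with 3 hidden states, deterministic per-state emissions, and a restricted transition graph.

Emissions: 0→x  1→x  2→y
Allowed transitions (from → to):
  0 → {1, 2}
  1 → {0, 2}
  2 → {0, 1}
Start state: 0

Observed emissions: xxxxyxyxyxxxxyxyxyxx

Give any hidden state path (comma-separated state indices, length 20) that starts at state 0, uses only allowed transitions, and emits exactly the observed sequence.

  pos 0: x in {0,1}, choose 0; start
  pos 1: x in {0,1}, choose 1; 0->1 ok
  pos 2: x in {0,1}, choose 0; 1->0 ok
  pos 3: x in {0,1}, choose 1; 0->1 ok
  pos 4: y in {2}, choose 2; 1->2 ok
  pos 5: x in {0,1}, choose 0; 2->0 ok
  pos 6: y in {2}, choose 2; 0->2 ok
  pos 7: x in {0,1}, choose 1; 2->1 ok
  pos 8: y in {2}, choose 2; 1->2 ok
  pos 9: x in {0,1}, choose 1; 2->1 ok
  pos 10: x in {0,1}, choose 0; 1->0 ok
  pos 11: x in {0,1}, choose 1; 0->1 ok
  pos 12: x in {0,1}, choose 0; 1->0 ok
  pos 13: y in {2}, choose 2; 0->2 ok
  pos 14: x in {0,1}, choose 0; 2->0 ok
  pos 15: y in {2}, choose 2; 0->2 ok
  pos 16: x in {0,1}, choose 0; 2->0 ok
  pos 17: y in {2}, choose 2; 0->2 ok
  pos 18: x in {0,1}, choose 0; 2->0 ok
  pos 19: x in {0,1}, choose 1; 0->1 ok

0,1,0,1,2,0,2,1,2,1,0,1,0,2,0,2,0,2,0,1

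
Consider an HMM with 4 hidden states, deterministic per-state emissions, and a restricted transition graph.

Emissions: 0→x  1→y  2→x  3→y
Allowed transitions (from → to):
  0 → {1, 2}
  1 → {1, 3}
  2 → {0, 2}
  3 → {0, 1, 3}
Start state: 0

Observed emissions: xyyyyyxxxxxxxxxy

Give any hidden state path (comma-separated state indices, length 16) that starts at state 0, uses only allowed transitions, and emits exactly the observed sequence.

0,1,1,1,3,3,0,2,0,2,2,2,0,2,0,1

  pos 0: x in {0,2}, choose 0; start
  pos 1: y in {1,3}, choose 1; 0->1 ok
  pos 2: y in {1,3}, choose 1; 1->1 ok
  pos 3: y in {1,3}, choose 1; 1->1 ok
  pos 4: y in {1,3}, choose 3; 1->3 ok
  pos 5: y in {1,3}, choose 3; 3->3 ok
  pos 6: x in {0,2}, choose 0; 3->0 ok
  pos 7: x in {0,2}, choose 2; 0->2 ok
  pos 8: x in {0,2}, choose 0; 2->0 ok
  pos 9: x in {0,2}, choose 2; 0->2 ok
  pos 10: x in {0,2}, choose 2; 2->2 ok
  pos 11: x in {0,2}, choose 2; 2->2 ok
  pos 12: x in {0,2}, choose 0; 2->0 ok
  pos 13: x in {0,2}, choose 2; 0->2 ok
  pos 14: x in {0,2}, choose 0; 2->0 ok
  pos 15: y in {1,3}, choose 1; 0->1 ok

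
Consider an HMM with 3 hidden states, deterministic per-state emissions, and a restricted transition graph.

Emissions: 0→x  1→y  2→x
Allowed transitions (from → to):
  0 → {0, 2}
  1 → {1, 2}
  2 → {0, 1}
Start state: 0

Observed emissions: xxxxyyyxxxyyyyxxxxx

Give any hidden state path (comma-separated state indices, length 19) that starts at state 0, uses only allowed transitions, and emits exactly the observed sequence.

  pos 0: x in {0,2}, choose 0; start
  pos 1: x in {0,2}, choose 2; 0->2 ok
  pos 2: x in {0,2}, choose 0; 2->0 ok
  pos 3: x in {0,2}, choose 2; 0->2 ok
  pos 4: y in {1}, choose 1; 2->1 ok
  pos 5: y in {1}, choose 1; 1->1 ok
  pos 6: y in {1}, choose 1; 1->1 ok
  pos 7: x in {0,2}, choose 2; 1->2 ok
  pos 8: x in {0,2}, choose 0; 2->0 ok
  pos 9: x in {0,2}, choose 2; 0->2 ok
  pos 10: y in {1}, choose 1; 2->1 ok
  pos 11: y in {1}, choose 1; 1->1 ok
  pos 12: y in {1}, choose 1; 1->1 ok
  pos 13: y in {1}, choose 1; 1->1 ok
  pos 14: x in {0,2}, choose 2; 1->2 ok
  pos 15: x in {0,2}, choose 0; 2->0 ok
  pos 16: x in {0,2}, choose 0; 0->0 ok
  pos 17: x in {0,2}, choose 0; 0->0 ok
  pos 18: x in {0,2}, choose 2; 0->2 ok

0,2,0,2,1,1,1,2,0,2,1,1,1,1,2,0,0,0,2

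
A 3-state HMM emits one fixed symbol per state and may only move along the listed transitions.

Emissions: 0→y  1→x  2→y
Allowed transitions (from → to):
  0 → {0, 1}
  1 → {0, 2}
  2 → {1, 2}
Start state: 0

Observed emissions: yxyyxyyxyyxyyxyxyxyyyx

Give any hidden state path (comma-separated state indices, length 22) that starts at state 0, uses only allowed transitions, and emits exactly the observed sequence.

  [0] y  {0,2}  => 0  start
  [1] x  {1}  => 1  0->1 ok
  [2] y  {0,2}  => 2  1->2 ok
  [3] y  {0,2}  => 2  2->2 ok
  [4] x  {1}  => 1  2->1 ok
  [5] y  {0,2}  => 2  1->2 ok
  [6] y  {0,2}  => 2  2->2 ok
  [7] x  {1}  => 1  2->1 ok
  [8] y  {0,2}  => 0  1->0 ok
  [9] y  {0,2}  => 0  0->0 ok
  [10] x  {1}  => 1  0->1 ok
  [11] y  {0,2}  => 0  1->0 ok
  [12] y  {0,2}  => 0  0->0 ok
  [13] x  {1}  => 1  0->1 ok
  [14] y  {0,2}  => 2  1->2 ok
  [15] x  {1}  => 1  2->1 ok
  [16] y  {0,2}  => 2  1->2 ok
  [17] x  {1}  => 1  2->1 ok
  [18] y  {0,2}  => 2  1->2 ok
  [19] y  {0,2}  => 2  2->2 ok
  [20] y  {0,2}  => 2  2->2 ok
  [21] x  {1}  => 1  2->1 ok

0,1,2,2,1,2,2,1,0,0,1,0,0,1,2,1,2,1,2,2,2,1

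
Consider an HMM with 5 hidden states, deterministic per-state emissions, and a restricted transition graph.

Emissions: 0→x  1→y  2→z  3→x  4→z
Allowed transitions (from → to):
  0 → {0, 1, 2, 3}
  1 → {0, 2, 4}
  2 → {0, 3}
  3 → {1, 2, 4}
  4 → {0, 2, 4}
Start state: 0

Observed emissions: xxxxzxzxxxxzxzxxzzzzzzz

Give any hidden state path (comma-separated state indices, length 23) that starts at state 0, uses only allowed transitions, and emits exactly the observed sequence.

  0: obs=x cand={0,3} pick 0 [start]
  1: obs=x cand={0,3} pick 0 [0->0 ok]
  2: obs=x cand={0,3} pick 0 [0->0 ok]
  3: obs=x cand={0,3} pick 0 [0->0 ok]
  4: obs=z cand={2,4} pick 2 [0->2 ok]
  5: obs=x cand={0,3} pick 0 [2->0 ok]
  6: obs=z cand={2,4} pick 2 [0->2 ok]
  7: obs=x cand={0,3} pick 0 [2->0 ok]
  8: obs=x cand={0,3} pick 0 [0->0 ok]
  9: obs=x cand={0,3} pick 0 [0->0 ok]
  10: obs=x cand={0,3} pick 0 [0->0 ok]
  11: obs=z cand={2,4} pick 2 [0->2 ok]
  12: obs=x cand={0,3} pick 3 [2->3 ok]
  13: obs=z cand={2,4} pick 4 [3->4 ok]
  14: obs=x cand={0,3} pick 0 [4->0 ok]
  15: obs=x cand={0,3} pick 3 [0->3 ok]
  16: obs=z cand={2,4} pick 4 [3->4 ok]
  17: obs=z cand={2,4} pick 4 [4->4 ok]
  18: obs=z cand={2,4} pick 4 [4->4 ok]
  19: obs=z cand={2,4} pick 4 [4->4 ok]
  20: obs=z cand={2,4} pick 4 [4->4 ok]
  21: obs=z cand={2,4} pick 4 [4->4 ok]
  22: obs=z cand={2,4} pick 4 [4->4 ok]

0,0,0,0,2,0,2,0,0,0,0,2,3,4,0,3,4,4,4,4,4,4,4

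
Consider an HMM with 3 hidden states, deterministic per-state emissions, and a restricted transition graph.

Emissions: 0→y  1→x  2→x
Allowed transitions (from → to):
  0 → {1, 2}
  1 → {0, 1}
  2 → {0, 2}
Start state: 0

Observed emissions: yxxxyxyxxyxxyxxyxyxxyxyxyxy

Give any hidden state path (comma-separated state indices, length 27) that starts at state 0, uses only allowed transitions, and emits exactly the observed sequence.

0,2,2,2,0,2,0,2,2,0,1,1,0,1,1,0,2,0,2,2,0,1,0,2,0,1,0

  0: obs=y cand={0} pick 0 [start]
  1: obs=x cand={1,2} pick 2 [0->2 ok]
  2: obs=x cand={1,2} pick 2 [2->2 ok]
  3: obs=x cand={1,2} pick 2 [2->2 ok]
  4: obs=y cand={0} pick 0 [2->0 ok]
  5: obs=x cand={1,2} pick 2 [0->2 ok]
  6: obs=y cand={0} pick 0 [2->0 ok]
  7: obs=x cand={1,2} pick 2 [0->2 ok]
  8: obs=x cand={1,2} pick 2 [2->2 ok]
  9: obs=y cand={0} pick 0 [2->0 ok]
  10: obs=x cand={1,2} pick 1 [0->1 ok]
  11: obs=x cand={1,2} pick 1 [1->1 ok]
  12: obs=y cand={0} pick 0 [1->0 ok]
  13: obs=x cand={1,2} pick 1 [0->1 ok]
  14: obs=x cand={1,2} pick 1 [1->1 ok]
  15: obs=y cand={0} pick 0 [1->0 ok]
  16: obs=x cand={1,2} pick 2 [0->2 ok]
  17: obs=y cand={0} pick 0 [2->0 ok]
  18: obs=x cand={1,2} pick 2 [0->2 ok]
  19: obs=x cand={1,2} pick 2 [2->2 ok]
  20: obs=y cand={0} pick 0 [2->0 ok]
  21: obs=x cand={1,2} pick 1 [0->1 ok]
  22: obs=y cand={0} pick 0 [1->0 ok]
  23: obs=x cand={1,2} pick 2 [0->2 ok]
  24: obs=y cand={0} pick 0 [2->0 ok]
  25: obs=x cand={1,2} pick 1 [0->1 ok]
  26: obs=y cand={0} pick 0 [1->0 ok]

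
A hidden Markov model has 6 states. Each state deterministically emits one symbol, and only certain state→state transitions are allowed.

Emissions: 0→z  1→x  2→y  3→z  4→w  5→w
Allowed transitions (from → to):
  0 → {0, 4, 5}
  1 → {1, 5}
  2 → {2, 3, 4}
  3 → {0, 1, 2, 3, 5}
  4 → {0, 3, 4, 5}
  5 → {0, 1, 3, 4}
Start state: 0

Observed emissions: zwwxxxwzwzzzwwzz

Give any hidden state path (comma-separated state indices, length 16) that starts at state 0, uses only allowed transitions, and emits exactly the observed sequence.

  t0 'z' -> {0,3}, take 0 (start)
  t1 'w' -> {4,5}, take 4 (0->4 ok)
  t2 'w' -> {4,5}, take 5 (4->5 ok)
  t3 'x' -> {1}, take 1 (5->1 ok)
  t4 'x' -> {1}, take 1 (1->1 ok)
  t5 'x' -> {1}, take 1 (1->1 ok)
  t6 'w' -> {4,5}, take 5 (1->5 ok)
  t7 'z' -> {0,3}, take 3 (5->3 ok)
  t8 'w' -> {4,5}, take 5 (3->5 ok)
  t9 'z' -> {0,3}, take 0 (5->0 ok)
  t10 'z' -> {0,3}, take 0 (0->0 ok)
  t11 'z' -> {0,3}, take 0 (0->0 ok)
  t12 'w' -> {4,5}, take 5 (0->5 ok)
  t13 'w' -> {4,5}, take 4 (5->4 ok)
  t14 'z' -> {0,3}, take 0 (4->0 ok)
  t15 'z' -> {0,3}, take 0 (0->0 ok)

0,4,5,1,1,1,5,3,5,0,0,0,5,4,0,0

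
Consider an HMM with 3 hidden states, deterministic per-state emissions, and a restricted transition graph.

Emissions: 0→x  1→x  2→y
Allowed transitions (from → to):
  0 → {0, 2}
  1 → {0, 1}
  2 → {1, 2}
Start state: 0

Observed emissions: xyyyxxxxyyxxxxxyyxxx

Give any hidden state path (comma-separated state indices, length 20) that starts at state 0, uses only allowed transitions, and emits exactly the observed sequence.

  [0] x  {0,1}  => 0  start
  [1] y  {2}  => 2  0->2 ok
  [2] y  {2}  => 2  2->2 ok
  [3] y  {2}  => 2  2->2 ok
  [4] x  {0,1}  => 1  2->1 ok
  [5] x  {0,1}  => 1  1->1 ok
  [6] x  {0,1}  => 0  1->0 ok
  [7] x  {0,1}  => 0  0->0 ok
  [8] y  {2}  => 2  0->2 ok
  [9] y  {2}  => 2  2->2 ok
  [10] x  {0,1}  => 1  2->1 ok
  [11] x  {0,1}  => 1  1->1 ok
  [12] x  {0,1}  => 0  1->0 ok
  [13] x  {0,1}  => 0  0->0 ok
  [14] x  {0,1}  => 0  0->0 ok
  [15] y  {2}  => 2  0->2 ok
  [16] y  {2}  => 2  2->2 ok
  [17] x  {0,1}  => 1  2->1 ok
  [18] x  {0,1}  => 1  1->1 ok
  [19] x  {0,1}  => 1  1->1 ok

0,2,2,2,1,1,0,0,2,2,1,1,0,0,0,2,2,1,1,1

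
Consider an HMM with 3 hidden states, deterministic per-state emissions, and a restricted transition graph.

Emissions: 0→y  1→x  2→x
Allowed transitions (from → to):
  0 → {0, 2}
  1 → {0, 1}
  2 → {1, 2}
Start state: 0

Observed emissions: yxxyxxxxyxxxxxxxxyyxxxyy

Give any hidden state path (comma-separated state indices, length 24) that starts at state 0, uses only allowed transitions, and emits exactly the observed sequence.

0,2,1,0,2,2,1,1,0,2,2,2,2,2,2,2,1,0,0,2,2,1,0,0

  pos 0: y in {0}, choose 0; start
  pos 1: x in {1,2}, choose 2; 0->2 ok
  pos 2: x in {1,2}, choose 1; 2->1 ok
  pos 3: y in {0}, choose 0; 1->0 ok
  pos 4: x in {1,2}, choose 2; 0->2 ok
  pos 5: x in {1,2}, choose 2; 2->2 ok
  pos 6: x in {1,2}, choose 1; 2->1 ok
  pos 7: x in {1,2}, choose 1; 1->1 ok
  pos 8: y in {0}, choose 0; 1->0 ok
  pos 9: x in {1,2}, choose 2; 0->2 ok
  pos 10: x in {1,2}, choose 2; 2->2 ok
  pos 11: x in {1,2}, choose 2; 2->2 ok
  pos 12: x in {1,2}, choose 2; 2->2 ok
  pos 13: x in {1,2}, choose 2; 2->2 ok
  pos 14: x in {1,2}, choose 2; 2->2 ok
  pos 15: x in {1,2}, choose 2; 2->2 ok
  pos 16: x in {1,2}, choose 1; 2->1 ok
  pos 17: y in {0}, choose 0; 1->0 ok
  pos 18: y in {0}, choose 0; 0->0 ok
  pos 19: x in {1,2}, choose 2; 0->2 ok
  pos 20: x in {1,2}, choose 2; 2->2 ok
  pos 21: x in {1,2}, choose 1; 2->1 ok
  pos 22: y in {0}, choose 0; 1->0 ok
  pos 23: y in {0}, choose 0; 0->0 ok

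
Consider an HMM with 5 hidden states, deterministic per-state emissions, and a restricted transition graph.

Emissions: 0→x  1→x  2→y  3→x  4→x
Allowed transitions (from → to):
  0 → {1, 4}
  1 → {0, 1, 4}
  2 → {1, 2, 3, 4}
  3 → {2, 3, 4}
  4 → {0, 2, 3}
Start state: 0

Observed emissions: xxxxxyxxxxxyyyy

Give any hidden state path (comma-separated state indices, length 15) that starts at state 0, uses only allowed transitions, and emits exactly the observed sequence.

0,4,3,3,3,2,1,4,3,3,4,2,2,2,2

  0: obs=x cand={0,1,3,4} pick 0 [start]
  1: obs=x cand={0,1,3,4} pick 4 [0->4 ok]
  2: obs=x cand={0,1,3,4} pick 3 [4->3 ok]
  3: obs=x cand={0,1,3,4} pick 3 [3->3 ok]
  4: obs=x cand={0,1,3,4} pick 3 [3->3 ok]
  5: obs=y cand={2} pick 2 [3->2 ok]
  6: obs=x cand={0,1,3,4} pick 1 [2->1 ok]
  7: obs=x cand={0,1,3,4} pick 4 [1->4 ok]
  8: obs=x cand={0,1,3,4} pick 3 [4->3 ok]
  9: obs=x cand={0,1,3,4} pick 3 [3->3 ok]
  10: obs=x cand={0,1,3,4} pick 4 [3->4 ok]
  11: obs=y cand={2} pick 2 [4->2 ok]
  12: obs=y cand={2} pick 2 [2->2 ok]
  13: obs=y cand={2} pick 2 [2->2 ok]
  14: obs=y cand={2} pick 2 [2->2 ok]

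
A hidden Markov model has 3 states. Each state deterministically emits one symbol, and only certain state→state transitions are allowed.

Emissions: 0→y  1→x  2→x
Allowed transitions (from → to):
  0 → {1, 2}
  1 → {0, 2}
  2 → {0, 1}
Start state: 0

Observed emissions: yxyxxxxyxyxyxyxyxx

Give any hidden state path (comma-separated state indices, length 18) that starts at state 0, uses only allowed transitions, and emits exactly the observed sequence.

0,1,0,1,2,1,2,0,2,0,2,0,1,0,2,0,2,1

  [0] y  {0}  => 0  start
  [1] x  {1,2}  => 1  0->1 ok
  [2] y  {0}  => 0  1->0 ok
  [3] x  {1,2}  => 1  0->1 ok
  [4] x  {1,2}  => 2  1->2 ok
  [5] x  {1,2}  => 1  2->1 ok
  [6] x  {1,2}  => 2  1->2 ok
  [7] y  {0}  => 0  2->0 ok
  [8] x  {1,2}  => 2  0->2 ok
  [9] y  {0}  => 0  2->0 ok
  [10] x  {1,2}  => 2  0->2 ok
  [11] y  {0}  => 0  2->0 ok
  [12] x  {1,2}  => 1  0->1 ok
  [13] y  {0}  => 0  1->0 ok
  [14] x  {1,2}  => 2  0->2 ok
  [15] y  {0}  => 0  2->0 ok
  [16] x  {1,2}  => 2  0->2 ok
  [17] x  {1,2}  => 1  2->1 ok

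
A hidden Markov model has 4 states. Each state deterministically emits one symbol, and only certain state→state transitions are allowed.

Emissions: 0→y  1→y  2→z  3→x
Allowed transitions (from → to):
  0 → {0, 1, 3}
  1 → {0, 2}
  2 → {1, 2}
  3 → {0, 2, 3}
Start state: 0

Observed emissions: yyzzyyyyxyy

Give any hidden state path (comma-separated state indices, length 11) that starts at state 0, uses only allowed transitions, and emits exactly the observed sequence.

  0: obs=y cand={0,1} pick 0 [start]
  1: obs=y cand={0,1} pick 1 [0->1 ok]
  2: obs=z cand={2} pick 2 [1->2 ok]
  3: obs=z cand={2} pick 2 [2->2 ok]
  4: obs=y cand={0,1} pick 1 [2->1 ok]
  5: obs=y cand={0,1} pick 0 [1->0 ok]
  6: obs=y cand={0,1} pick 1 [0->1 ok]
  7: obs=y cand={0,1} pick 0 [1->0 ok]
  8: obs=x cand={3} pick 3 [0->3 ok]
  9: obs=y cand={0,1} pick 0 [3->0 ok]
  10: obs=y cand={0,1} pick 1 [0->1 ok]

0,1,2,2,1,0,1,0,3,0,1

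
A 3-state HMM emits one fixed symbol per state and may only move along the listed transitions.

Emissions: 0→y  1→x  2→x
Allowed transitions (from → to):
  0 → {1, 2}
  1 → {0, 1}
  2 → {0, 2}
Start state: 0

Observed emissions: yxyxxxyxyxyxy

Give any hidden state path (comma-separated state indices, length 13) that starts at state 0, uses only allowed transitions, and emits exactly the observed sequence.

0,2,0,1,1,1,0,1,0,2,0,1,0

  [0] y  {0}  => 0  start
  [1] x  {1,2}  => 2  0->2 ok
  [2] y  {0}  => 0  2->0 ok
  [3] x  {1,2}  => 1  0->1 ok
  [4] x  {1,2}  => 1  1->1 ok
  [5] x  {1,2}  => 1  1->1 ok
  [6] y  {0}  => 0  1->0 ok
  [7] x  {1,2}  => 1  0->1 ok
  [8] y  {0}  => 0  1->0 ok
  [9] x  {1,2}  => 2  0->2 ok
  [10] y  {0}  => 0  2->0 ok
  [11] x  {1,2}  => 1  0->1 ok
  [12] y  {0}  => 0  1->0 ok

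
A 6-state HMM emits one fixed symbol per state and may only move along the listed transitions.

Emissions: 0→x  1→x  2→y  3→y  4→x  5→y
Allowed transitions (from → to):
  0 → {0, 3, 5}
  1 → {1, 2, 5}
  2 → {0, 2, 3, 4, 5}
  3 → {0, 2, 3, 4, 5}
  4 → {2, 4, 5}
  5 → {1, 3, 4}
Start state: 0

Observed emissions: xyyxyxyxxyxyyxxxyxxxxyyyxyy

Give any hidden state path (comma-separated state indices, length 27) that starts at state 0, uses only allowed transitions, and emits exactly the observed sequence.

  0: obs=x cand={0,1,4} pick 0 [start]
  1: obs=y cand={2,3,5} pick 3 [0->3 ok]
  2: obs=y cand={2,3,5} pick 2 [3->2 ok]
  3: obs=x cand={0,1,4} pick 0 [2->0 ok]
  4: obs=y cand={2,3,5} pick 5 [0->5 ok]
  5: obs=x cand={0,1,4} pick 1 [5->1 ok]
  6: obs=y cand={2,3,5} pick 5 [1->5 ok]
  7: obs=x cand={0,1,4} pick 4 [5->4 ok]
  8: obs=x cand={0,1,4} pick 4 [4->4 ok]
  9: obs=y cand={2,3,5} pick 5 [4->5 ok]
  10: obs=x cand={0,1,4} pick 4 [5->4 ok]
  11: obs=y cand={2,3,5} pick 2 [4->2 ok]
  12: obs=y cand={2,3,5} pick 2 [2->2 ok]
  13: obs=x cand={0,1,4} pick 4 [2->4 ok]
  14: obs=x cand={0,1,4} pick 4 [4->4 ok]
  15: obs=x cand={0,1,4} pick 4 [4->4 ok]
  16: obs=y cand={2,3,5} pick 5 [4->5 ok]
  17: obs=x cand={0,1,4} pick 4 [5->4 ok]
  18: obs=x cand={0,1,4} pick 4 [4->4 ok]
  19: obs=x cand={0,1,4} pick 4 [4->4 ok]
  20: obs=x cand={0,1,4} pick 4 [4->4 ok]
  21: obs=y cand={2,3,5} pick 5 [4->5 ok]
  22: obs=y cand={2,3,5} pick 3 [5->3 ok]
  23: obs=y cand={2,3,5} pick 2 [3->2 ok]
  24: obs=x cand={0,1,4} pick 0 [2->0 ok]
  25: obs=y cand={2,3,5} pick 3 [0->3 ok]
  26: obs=y cand={2,3,5} pick 2 [3->2 ok]

0,3,2,0,5,1,5,4,4,5,4,2,2,4,4,4,5,4,4,4,4,5,3,2,0,3,2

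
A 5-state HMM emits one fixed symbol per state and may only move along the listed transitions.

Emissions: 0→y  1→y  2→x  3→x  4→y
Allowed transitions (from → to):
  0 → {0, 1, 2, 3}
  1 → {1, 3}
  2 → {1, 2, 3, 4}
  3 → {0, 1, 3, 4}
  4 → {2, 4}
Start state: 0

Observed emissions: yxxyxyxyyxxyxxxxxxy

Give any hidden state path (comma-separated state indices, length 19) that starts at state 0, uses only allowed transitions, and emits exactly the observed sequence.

0,2,3,1,3,1,3,4,4,2,3,4,2,2,3,3,3,3,1

  [0] y  {0,1,4}  => 0  start
  [1] x  {2,3}  => 2  0->2 ok
  [2] x  {2,3}  => 3  2->3 ok
  [3] y  {0,1,4}  => 1  3->1 ok
  [4] x  {2,3}  => 3  1->3 ok
  [5] y  {0,1,4}  => 1  3->1 ok
  [6] x  {2,3}  => 3  1->3 ok
  [7] y  {0,1,4}  => 4  3->4 ok
  [8] y  {0,1,4}  => 4  4->4 ok
  [9] x  {2,3}  => 2  4->2 ok
  [10] x  {2,3}  => 3  2->3 ok
  [11] y  {0,1,4}  => 4  3->4 ok
  [12] x  {2,3}  => 2  4->2 ok
  [13] x  {2,3}  => 2  2->2 ok
  [14] x  {2,3}  => 3  2->3 ok
  [15] x  {2,3}  => 3  3->3 ok
  [16] x  {2,3}  => 3  3->3 ok
  [17] x  {2,3}  => 3  3->3 ok
  [18] y  {0,1,4}  => 1  3->1 ok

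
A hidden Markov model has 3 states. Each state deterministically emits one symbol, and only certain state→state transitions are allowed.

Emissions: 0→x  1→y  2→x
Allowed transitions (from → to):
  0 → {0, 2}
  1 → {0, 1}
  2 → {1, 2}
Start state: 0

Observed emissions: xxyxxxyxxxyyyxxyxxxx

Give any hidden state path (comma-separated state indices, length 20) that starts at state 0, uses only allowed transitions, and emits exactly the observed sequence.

0,2,1,0,2,2,1,0,2,2,1,1,1,0,2,1,0,0,0,2

  0: obs=x cand={0,2} pick 0 [start]
  1: obs=x cand={0,2} pick 2 [0->2 ok]
  2: obs=y cand={1} pick 1 [2->1 ok]
  3: obs=x cand={0,2} pick 0 [1->0 ok]
  4: obs=x cand={0,2} pick 2 [0->2 ok]
  5: obs=x cand={0,2} pick 2 [2->2 ok]
  6: obs=y cand={1} pick 1 [2->1 ok]
  7: obs=x cand={0,2} pick 0 [1->0 ok]
  8: obs=x cand={0,2} pick 2 [0->2 ok]
  9: obs=x cand={0,2} pick 2 [2->2 ok]
  10: obs=y cand={1} pick 1 [2->1 ok]
  11: obs=y cand={1} pick 1 [1->1 ok]
  12: obs=y cand={1} pick 1 [1->1 ok]
  13: obs=x cand={0,2} pick 0 [1->0 ok]
  14: obs=x cand={0,2} pick 2 [0->2 ok]
  15: obs=y cand={1} pick 1 [2->1 ok]
  16: obs=x cand={0,2} pick 0 [1->0 ok]
  17: obs=x cand={0,2} pick 0 [0->0 ok]
  18: obs=x cand={0,2} pick 0 [0->0 ok]
  19: obs=x cand={0,2} pick 2 [0->2 ok]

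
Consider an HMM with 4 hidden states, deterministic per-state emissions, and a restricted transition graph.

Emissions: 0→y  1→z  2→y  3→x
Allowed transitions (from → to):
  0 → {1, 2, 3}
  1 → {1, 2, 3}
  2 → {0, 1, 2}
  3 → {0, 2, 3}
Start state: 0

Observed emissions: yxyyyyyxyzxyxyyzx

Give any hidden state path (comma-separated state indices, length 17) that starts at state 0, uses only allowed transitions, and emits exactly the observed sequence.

0,3,0,2,2,2,0,3,2,1,3,0,3,0,2,1,3

  0: obs=y cand={0,2} pick 0 [start]
  1: obs=x cand={3} pick 3 [0->3 ok]
  2: obs=y cand={0,2} pick 0 [3->0 ok]
  3: obs=y cand={0,2} pick 2 [0->2 ok]
  4: obs=y cand={0,2} pick 2 [2->2 ok]
  5: obs=y cand={0,2} pick 2 [2->2 ok]
  6: obs=y cand={0,2} pick 0 [2->0 ok]
  7: obs=x cand={3} pick 3 [0->3 ok]
  8: obs=y cand={0,2} pick 2 [3->2 ok]
  9: obs=z cand={1} pick 1 [2->1 ok]
  10: obs=x cand={3} pick 3 [1->3 ok]
  11: obs=y cand={0,2} pick 0 [3->0 ok]
  12: obs=x cand={3} pick 3 [0->3 ok]
  13: obs=y cand={0,2} pick 0 [3->0 ok]
  14: obs=y cand={0,2} pick 2 [0->2 ok]
  15: obs=z cand={1} pick 1 [2->1 ok]
  16: obs=x cand={3} pick 3 [1->3 ok]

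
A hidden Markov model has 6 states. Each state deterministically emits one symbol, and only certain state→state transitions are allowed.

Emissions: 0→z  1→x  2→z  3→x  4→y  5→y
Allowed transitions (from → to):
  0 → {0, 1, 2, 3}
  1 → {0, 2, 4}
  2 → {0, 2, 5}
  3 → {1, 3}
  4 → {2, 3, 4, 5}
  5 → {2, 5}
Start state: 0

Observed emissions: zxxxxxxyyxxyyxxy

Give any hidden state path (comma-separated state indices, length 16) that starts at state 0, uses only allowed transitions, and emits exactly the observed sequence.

0,3,3,3,3,3,1,4,4,3,1,4,4,3,1,4

  [0] z  {0,2}  => 0  start
  [1] x  {1,3}  => 3  0->3 ok
  [2] x  {1,3}  => 3  3->3 ok
  [3] x  {1,3}  => 3  3->3 ok
  [4] x  {1,3}  => 3  3->3 ok
  [5] x  {1,3}  => 3  3->3 ok
  [6] x  {1,3}  => 1  3->1 ok
  [7] y  {4,5}  => 4  1->4 ok
  [8] y  {4,5}  => 4  4->4 ok
  [9] x  {1,3}  => 3  4->3 ok
  [10] x  {1,3}  => 1  3->1 ok
  [11] y  {4,5}  => 4  1->4 ok
  [12] y  {4,5}  => 4  4->4 ok
  [13] x  {1,3}  => 3  4->3 ok
  [14] x  {1,3}  => 1  3->1 ok
  [15] y  {4,5}  => 4  1->4 ok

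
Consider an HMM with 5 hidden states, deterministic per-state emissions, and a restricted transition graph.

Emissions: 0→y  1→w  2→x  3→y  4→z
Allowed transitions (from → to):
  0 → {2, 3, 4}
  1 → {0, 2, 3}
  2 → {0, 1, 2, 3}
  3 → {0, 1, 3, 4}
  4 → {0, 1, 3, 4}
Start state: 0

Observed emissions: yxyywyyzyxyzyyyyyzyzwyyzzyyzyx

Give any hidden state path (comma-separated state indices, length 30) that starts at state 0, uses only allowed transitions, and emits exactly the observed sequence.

  t0 'y' -> {0,3}, take 0 (start)
  t1 'x' -> {2}, take 2 (0->2 ok)
  t2 'y' -> {0,3}, take 3 (2->3 ok)
  t3 'y' -> {0,3}, take 3 (3->3 ok)
  t4 'w' -> {1}, take 1 (3->1 ok)
  t5 'y' -> {0,3}, take 3 (1->3 ok)
  t6 'y' -> {0,3}, take 3 (3->3 ok)
  t7 'z' -> {4}, take 4 (3->4 ok)
  t8 'y' -> {0,3}, take 0 (4->0 ok)
  t9 'x' -> {2}, take 2 (0->2 ok)
  t10 'y' -> {0,3}, take 3 (2->3 ok)
  t11 'z' -> {4}, take 4 (3->4 ok)
  t12 'y' -> {0,3}, take 0 (4->0 ok)
  t13 'y' -> {0,3}, take 3 (0->3 ok)
  t14 'y' -> {0,3}, take 3 (3->3 ok)
  t15 'y' -> {0,3}, take 0 (3->0 ok)
  t16 'y' -> {0,3}, take 3 (0->3 ok)
  t17 'z' -> {4}, take 4 (3->4 ok)
  t18 'y' -> {0,3}, take 0 (4->0 ok)
  t19 'z' -> {4}, take 4 (0->4 ok)
  t20 'w' -> {1}, take 1 (4->1 ok)
  t21 'y' -> {0,3}, take 0 (1->0 ok)
  t22 'y' -> {0,3}, take 3 (0->3 ok)
  t23 'z' -> {4}, take 4 (3->4 ok)
  t24 'z' -> {4}, take 4 (4->4 ok)
  t25 'y' -> {0,3}, take 3 (4->3 ok)
  t26 'y' -> {0,3}, take 3 (3->3 ok)
  t27 'z' -> {4}, take 4 (3->4 ok)
  t28 'y' -> {0,3}, take 0 (4->0 ok)
  t29 'x' -> {2}, take 2 (0->2 ok)

0,2,3,3,1,3,3,4,0,2,3,4,0,3,3,0,3,4,0,4,1,0,3,4,4,3,3,4,0,2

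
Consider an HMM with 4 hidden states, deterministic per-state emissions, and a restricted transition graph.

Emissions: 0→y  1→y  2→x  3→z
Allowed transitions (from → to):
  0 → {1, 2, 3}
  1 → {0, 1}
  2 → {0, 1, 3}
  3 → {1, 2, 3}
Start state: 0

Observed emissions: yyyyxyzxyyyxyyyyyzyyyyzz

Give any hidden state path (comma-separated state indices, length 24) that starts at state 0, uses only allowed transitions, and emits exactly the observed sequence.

0,1,1,0,2,0,3,2,1,1,0,2,1,0,1,1,0,3,1,1,1,0,3,3

  pos 0: y in {0,1}, choose 0; start
  pos 1: y in {0,1}, choose 1; 0->1 ok
  pos 2: y in {0,1}, choose 1; 1->1 ok
  pos 3: y in {0,1}, choose 0; 1->0 ok
  pos 4: x in {2}, choose 2; 0->2 ok
  pos 5: y in {0,1}, choose 0; 2->0 ok
  pos 6: z in {3}, choose 3; 0->3 ok
  pos 7: x in {2}, choose 2; 3->2 ok
  pos 8: y in {0,1}, choose 1; 2->1 ok
  pos 9: y in {0,1}, choose 1; 1->1 ok
  pos 10: y in {0,1}, choose 0; 1->0 ok
  pos 11: x in {2}, choose 2; 0->2 ok
  pos 12: y in {0,1}, choose 1; 2->1 ok
  pos 13: y in {0,1}, choose 0; 1->0 ok
  pos 14: y in {0,1}, choose 1; 0->1 ok
  pos 15: y in {0,1}, choose 1; 1->1 ok
  pos 16: y in {0,1}, choose 0; 1->0 ok
  pos 17: z in {3}, choose 3; 0->3 ok
  pos 18: y in {0,1}, choose 1; 3->1 ok
  pos 19: y in {0,1}, choose 1; 1->1 ok
  pos 20: y in {0,1}, choose 1; 1->1 ok
  pos 21: y in {0,1}, choose 0; 1->0 ok
  pos 22: z in {3}, choose 3; 0->3 ok
  pos 23: z in {3}, choose 3; 3->3 ok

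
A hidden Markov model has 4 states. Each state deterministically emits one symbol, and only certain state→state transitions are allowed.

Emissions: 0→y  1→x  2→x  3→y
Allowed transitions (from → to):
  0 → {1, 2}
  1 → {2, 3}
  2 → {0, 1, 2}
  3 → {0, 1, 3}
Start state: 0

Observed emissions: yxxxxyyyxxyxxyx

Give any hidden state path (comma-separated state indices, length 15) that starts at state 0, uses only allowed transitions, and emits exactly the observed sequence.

  0: obs=y cand={0,3} pick 0 [start]
  1: obs=x cand={1,2} pick 2 [0->2 ok]
  2: obs=x cand={1,2} pick 1 [2->1 ok]
  3: obs=x cand={1,2} pick 2 [1->2 ok]
  4: obs=x cand={1,2} pick 1 [2->1 ok]
  5: obs=y cand={0,3} pick 3 [1->3 ok]
  6: obs=y cand={0,3} pick 3 [3->3 ok]
  7: obs=y cand={0,3} pick 0 [3->0 ok]
  8: obs=x cand={1,2} pick 2 [0->2 ok]
  9: obs=x cand={1,2} pick 2 [2->2 ok]
  10: obs=y cand={0,3} pick 0 [2->0 ok]
  11: obs=x cand={1,2} pick 2 [0->2 ok]
  12: obs=x cand={1,2} pick 2 [2->2 ok]
  13: obs=y cand={0,3} pick 0 [2->0 ok]
  14: obs=x cand={1,2} pick 1 [0->1 ok]

0,2,1,2,1,3,3,0,2,2,0,2,2,0,1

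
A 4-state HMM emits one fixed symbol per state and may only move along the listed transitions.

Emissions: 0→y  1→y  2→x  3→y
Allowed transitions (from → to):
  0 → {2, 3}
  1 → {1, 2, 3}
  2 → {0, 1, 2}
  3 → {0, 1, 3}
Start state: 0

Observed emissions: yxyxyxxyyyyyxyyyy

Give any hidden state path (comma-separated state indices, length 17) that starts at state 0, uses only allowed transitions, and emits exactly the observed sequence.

0,2,1,2,0,2,2,1,1,3,3,0,2,0,3,3,1

  [0] y  {0,1,3}  => 0  start
  [1] x  {2}  => 2  0->2 ok
  [2] y  {0,1,3}  => 1  2->1 ok
  [3] x  {2}  => 2  1->2 ok
  [4] y  {0,1,3}  => 0  2->0 ok
  [5] x  {2}  => 2  0->2 ok
  [6] x  {2}  => 2  2->2 ok
  [7] y  {0,1,3}  => 1  2->1 ok
  [8] y  {0,1,3}  => 1  1->1 ok
  [9] y  {0,1,3}  => 3  1->3 ok
  [10] y  {0,1,3}  => 3  3->3 ok
  [11] y  {0,1,3}  => 0  3->0 ok
  [12] x  {2}  => 2  0->2 ok
  [13] y  {0,1,3}  => 0  2->0 ok
  [14] y  {0,1,3}  => 3  0->3 ok
  [15] y  {0,1,3}  => 3  3->3 ok
  [16] y  {0,1,3}  => 1  3->1 ok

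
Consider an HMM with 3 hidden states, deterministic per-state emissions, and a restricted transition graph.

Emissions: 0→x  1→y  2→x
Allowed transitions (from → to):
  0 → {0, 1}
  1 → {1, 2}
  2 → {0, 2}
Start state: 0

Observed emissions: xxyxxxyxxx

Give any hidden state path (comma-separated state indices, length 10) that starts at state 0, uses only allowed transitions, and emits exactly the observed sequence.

0,0,1,2,2,0,1,2,2,2

  0: obs=x cand={0,2} pick 0 [start]
  1: obs=x cand={0,2} pick 0 [0->0 ok]
  2: obs=y cand={1} pick 1 [0->1 ok]
  3: obs=x cand={0,2} pick 2 [1->2 ok]
  4: obs=x cand={0,2} pick 2 [2->2 ok]
  5: obs=x cand={0,2} pick 0 [2->0 ok]
  6: obs=y cand={1} pick 1 [0->1 ok]
  7: obs=x cand={0,2} pick 2 [1->2 ok]
  8: obs=x cand={0,2} pick 2 [2->2 ok]
  9: obs=x cand={0,2} pick 2 [2->2 ok]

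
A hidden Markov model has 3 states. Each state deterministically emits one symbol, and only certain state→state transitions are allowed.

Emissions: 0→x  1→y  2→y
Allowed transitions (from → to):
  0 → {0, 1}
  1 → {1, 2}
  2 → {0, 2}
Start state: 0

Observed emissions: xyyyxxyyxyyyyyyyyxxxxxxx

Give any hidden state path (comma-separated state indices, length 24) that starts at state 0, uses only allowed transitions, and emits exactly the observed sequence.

  t0 'x' -> {0}, take 0 (start)
  t1 'y' -> {1,2}, take 1 (0->1 ok)
  t2 'y' -> {1,2}, take 2 (1->2 ok)
  t3 'y' -> {1,2}, take 2 (2->2 ok)
  t4 'x' -> {0}, take 0 (2->0 ok)
  t5 'x' -> {0}, take 0 (0->0 ok)
  t6 'y' -> {1,2}, take 1 (0->1 ok)
  t7 'y' -> {1,2}, take 2 (1->2 ok)
  t8 'x' -> {0}, take 0 (2->0 ok)
  t9 'y' -> {1,2}, take 1 (0->1 ok)
  t10 'y' -> {1,2}, take 1 (1->1 ok)
  t11 'y' -> {1,2}, take 1 (1->1 ok)
  t12 'y' -> {1,2}, take 1 (1->1 ok)
  t13 'y' -> {1,2}, take 1 (1->1 ok)
  t14 'y' -> {1,2}, take 1 (1->1 ok)
  t15 'y' -> {1,2}, take 2 (1->2 ok)
  t16 'y' -> {1,2}, take 2 (2->2 ok)
  t17 'x' -> {0}, take 0 (2->0 ok)
  t18 'x' -> {0}, take 0 (0->0 ok)
  t19 'x' -> {0}, take 0 (0->0 ok)
  t20 'x' -> {0}, take 0 (0->0 ok)
  t21 'x' -> {0}, take 0 (0->0 ok)
  t22 'x' -> {0}, take 0 (0->0 ok)
  t23 'x' -> {0}, take 0 (0->0 ok)

0,1,2,2,0,0,1,2,0,1,1,1,1,1,1,2,2,0,0,0,0,0,0,0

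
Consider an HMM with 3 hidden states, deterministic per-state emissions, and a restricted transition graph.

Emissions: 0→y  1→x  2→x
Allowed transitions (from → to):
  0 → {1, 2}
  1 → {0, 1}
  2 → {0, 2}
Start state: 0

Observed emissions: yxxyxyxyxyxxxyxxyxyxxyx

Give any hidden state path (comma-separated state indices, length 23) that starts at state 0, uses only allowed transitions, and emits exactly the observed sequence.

  t0 'y' -> {0}, take 0 (start)
  t1 'x' -> {1,2}, take 2 (0->2 ok)
  t2 'x' -> {1,2}, take 2 (2->2 ok)
  t3 'y' -> {0}, take 0 (2->0 ok)
  t4 'x' -> {1,2}, take 2 (0->2 ok)
  t5 'y' -> {0}, take 0 (2->0 ok)
  t6 'x' -> {1,2}, take 1 (0->1 ok)
  t7 'y' -> {0}, take 0 (1->0 ok)
  t8 'x' -> {1,2}, take 2 (0->2 ok)
  t9 'y' -> {0}, take 0 (2->0 ok)
  t10 'x' -> {1,2}, take 2 (0->2 ok)
  t11 'x' -> {1,2}, take 2 (2->2 ok)
  t12 'x' -> {1,2}, take 2 (2->2 ok)
  t13 'y' -> {0}, take 0 (2->0 ok)
  t14 'x' -> {1,2}, take 1 (0->1 ok)
  t15 'x' -> {1,2}, take 1 (1->1 ok)
  t16 'y' -> {0}, take 0 (1->0 ok)
  t17 'x' -> {1,2}, take 1 (0->1 ok)
  t18 'y' -> {0}, take 0 (1->0 ok)
  t19 'x' -> {1,2}, take 1 (0->1 ok)
  t20 'x' -> {1,2}, take 1 (1->1 ok)
  t21 'y' -> {0}, take 0 (1->0 ok)
  t22 'x' -> {1,2}, take 1 (0->1 ok)

0,2,2,0,2,0,1,0,2,0,2,2,2,0,1,1,0,1,0,1,1,0,1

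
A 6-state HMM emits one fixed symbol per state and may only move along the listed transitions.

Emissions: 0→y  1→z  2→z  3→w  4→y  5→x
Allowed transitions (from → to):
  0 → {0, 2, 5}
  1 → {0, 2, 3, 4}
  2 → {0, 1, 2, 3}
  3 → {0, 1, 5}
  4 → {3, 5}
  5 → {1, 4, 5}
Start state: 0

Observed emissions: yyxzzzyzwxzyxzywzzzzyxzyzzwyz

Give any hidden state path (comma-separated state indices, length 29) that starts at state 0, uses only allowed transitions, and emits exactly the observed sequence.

0,0,5,1,2,1,0,2,3,5,1,4,5,1,4,3,1,2,2,1,0,5,1,0,2,1,3,0,2

  pos 0: y in {0,4}, choose 0; start
  pos 1: y in {0,4}, choose 0; 0->0 ok
  pos 2: x in {5}, choose 5; 0->5 ok
  pos 3: z in {1,2}, choose 1; 5->1 ok
  pos 4: z in {1,2}, choose 2; 1->2 ok
  pos 5: z in {1,2}, choose 1; 2->1 ok
  pos 6: y in {0,4}, choose 0; 1->0 ok
  pos 7: z in {1,2}, choose 2; 0->2 ok
  pos 8: w in {3}, choose 3; 2->3 ok
  pos 9: x in {5}, choose 5; 3->5 ok
  pos 10: z in {1,2}, choose 1; 5->1 ok
  pos 11: y in {0,4}, choose 4; 1->4 ok
  pos 12: x in {5}, choose 5; 4->5 ok
  pos 13: z in {1,2}, choose 1; 5->1 ok
  pos 14: y in {0,4}, choose 4; 1->4 ok
  pos 15: w in {3}, choose 3; 4->3 ok
  pos 16: z in {1,2}, choose 1; 3->1 ok
  pos 17: z in {1,2}, choose 2; 1->2 ok
  pos 18: z in {1,2}, choose 2; 2->2 ok
  pos 19: z in {1,2}, choose 1; 2->1 ok
  pos 20: y in {0,4}, choose 0; 1->0 ok
  pos 21: x in {5}, choose 5; 0->5 ok
  pos 22: z in {1,2}, choose 1; 5->1 ok
  pos 23: y in {0,4}, choose 0; 1->0 ok
  pos 24: z in {1,2}, choose 2; 0->2 ok
  pos 25: z in {1,2}, choose 1; 2->1 ok
  pos 26: w in {3}, choose 3; 1->3 ok
  pos 27: y in {0,4}, choose 0; 3->0 ok
  pos 28: z in {1,2}, choose 2; 0->2 ok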